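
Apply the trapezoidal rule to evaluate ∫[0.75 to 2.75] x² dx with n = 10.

f(x) = x²
a = 0.75, b = 2.75, n = 10
h = (b - a)/n = 0.200000

Trapezoidal rule: (h/2)[f(x₀) + 2f(x₁) + 2f(x₂) + ... + f(xₙ)]

x_0 = 0.7500, f(x_0) = 0.562500, coefficient = 1
x_1 = 0.9500, f(x_1) = 0.902500, coefficient = 2
x_2 = 1.1500, f(x_2) = 1.322500, coefficient = 2
x_3 = 1.3500, f(x_3) = 1.822500, coefficient = 2
x_4 = 1.5500, f(x_4) = 2.402500, coefficient = 2
x_5 = 1.7500, f(x_5) = 3.062500, coefficient = 2
x_6 = 1.9500, f(x_6) = 3.802500, coefficient = 2
x_7 = 2.1500, f(x_7) = 4.622500, coefficient = 2
x_8 = 2.3500, f(x_8) = 5.522500, coefficient = 2
x_9 = 2.5500, f(x_9) = 6.502500, coefficient = 2
x_10 = 2.7500, f(x_10) = 7.562500, coefficient = 1

I ≈ (0.200000/2) × 68.050000 = 6.805000
Exact value: 6.791667
Error: 0.013333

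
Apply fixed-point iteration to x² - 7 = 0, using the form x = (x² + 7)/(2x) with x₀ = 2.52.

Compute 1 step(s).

Equation: x² - 7 = 0
Fixed-point form: x = (x² + 7)/(2x)
x₀ = 2.52

x_1 = g(2.520000) = 2.648889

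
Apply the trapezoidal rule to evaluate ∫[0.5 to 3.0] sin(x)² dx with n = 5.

f(x) = sin(x)²
a = 0.5, b = 3.0, n = 5
h = (b - a)/n = 0.500000

Trapezoidal rule: (h/2)[f(x₀) + 2f(x₁) + 2f(x₂) + ... + f(xₙ)]

x_0 = 0.5000, f(x_0) = 0.229849, coefficient = 1
x_1 = 1.0000, f(x_1) = 0.708073, coefficient = 2
x_2 = 1.5000, f(x_2) = 0.994996, coefficient = 2
x_3 = 2.0000, f(x_3) = 0.826822, coefficient = 2
x_4 = 2.5000, f(x_4) = 0.358169, coefficient = 2
x_5 = 3.0000, f(x_5) = 0.019915, coefficient = 1

I ≈ (0.500000/2) × 6.025884 = 1.506471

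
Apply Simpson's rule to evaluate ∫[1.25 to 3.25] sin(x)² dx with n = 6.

f(x) = sin(x)²
a = 1.25, b = 3.25, n = 6
h = (b - a)/n = 0.333333

Simpson's rule: (h/3)[f(x₀) + 4f(x₁) + 2f(x₂) + ... + f(xₙ)]

x_0 = 1.2500, f(x_0) = 0.900572, coefficient = 1
x_1 = 1.5833, f(x_1) = 0.999843, coefficient = 4
x_2 = 1.9167, f(x_2) = 0.885068, coefficient = 2
x_3 = 2.2500, f(x_3) = 0.605398, coefficient = 4
x_4 = 2.5833, f(x_4) = 0.280593, coefficient = 2
x_5 = 2.9167, f(x_5) = 0.049744, coefficient = 4
x_6 = 3.2500, f(x_6) = 0.011706, coefficient = 1

I ≈ (0.333333/3) × 9.863541 = 1.095949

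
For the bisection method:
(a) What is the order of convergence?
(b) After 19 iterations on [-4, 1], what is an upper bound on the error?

(a) Bisection has linear (order 1) convergence; the error is halved each step.

(b) Error bound = (b-a)/2^n = (1 - (-4))/2^{19}
    = 5/2^{19}

(a) 1 (linear); (b) error ≤ 9.54e-06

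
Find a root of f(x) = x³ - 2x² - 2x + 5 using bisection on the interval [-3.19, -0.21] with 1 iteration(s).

f(x) = x³ - 2x² - 2x + 5
Initial interval: [-3.19, -0.21]

Iteration 1:
  c_1 = (-3.190000 + (-0.210000))/2 = -1.700000
  f(c_1) = f(-1.700000) = -2.293000
  f(a) × f(c) ≥ 0, new interval: [-1.700000, -0.210000]

After 1 iteration(s), the approximation is c_1 = -1.700000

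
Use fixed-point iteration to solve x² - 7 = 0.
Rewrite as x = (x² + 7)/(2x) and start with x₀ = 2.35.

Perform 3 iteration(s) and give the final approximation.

Equation: x² - 7 = 0
Fixed-point form: x = (x² + 7)/(2x)
x₀ = 2.35

x_1 = g(2.350000) = 2.664362
x_2 = g(2.664362) = 2.645816
x_3 = g(2.645816) = 2.645751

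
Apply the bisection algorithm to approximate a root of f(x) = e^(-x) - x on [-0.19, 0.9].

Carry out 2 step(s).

f(x) = e^(-x) - x
Initial interval: [-0.19, 0.9]

Iteration 1:
  c_1 = (-0.190000 + 0.900000)/2 = 0.355000
  f(c_1) = f(0.355000) = 0.346173
  f(a) × f(c) ≥ 0, new interval: [0.355000, 0.900000]
Iteration 2:
  c_2 = (0.355000 + 0.900000)/2 = 0.627500
  f(c_2) = f(0.627500) = -0.093575
  f(a) × f(c) < 0, new interval: [0.355000, 0.627500]

After 2 iteration(s), the approximation is c_2 = 0.627500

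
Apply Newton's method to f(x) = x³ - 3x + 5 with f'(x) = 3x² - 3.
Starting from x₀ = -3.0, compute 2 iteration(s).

f(x) = x³ - 3x + 5
f'(x) = 3x² - 3
x₀ = -3.0

Newton-Raphson formula: x_{n+1} = x_n - f(x_n)/f'(x_n)

Iteration 1:
  f(-3.000000) = -13.000000
  f'(-3.000000) = 24.000000
  x_1 = -3.000000 - (-13.000000)/24.000000 = -2.458333
Iteration 2:
  f(-2.458333) = -2.481698
  f'(-2.458333) = 15.130208
  x_2 = -2.458333 - (-2.481698)/15.130208 = -2.294311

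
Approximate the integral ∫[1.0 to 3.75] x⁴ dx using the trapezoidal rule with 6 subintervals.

f(x) = x⁴
a = 1.0, b = 3.75, n = 6
h = (b - a)/n = 0.458333

Trapezoidal rule: (h/2)[f(x₀) + 2f(x₁) + 2f(x₂) + ... + f(xₙ)]

x_0 = 1.0000, f(x_0) = 1.000000, coefficient = 1
x_1 = 1.4583, f(x_1) = 4.523006, coefficient = 2
x_2 = 1.9167, f(x_2) = 13.495419, coefficient = 2
x_3 = 2.3750, f(x_3) = 31.816650, coefficient = 2
x_4 = 2.8333, f(x_4) = 64.445216, coefficient = 2
x_5 = 3.2917, f(x_5) = 117.398730, coefficient = 2
x_6 = 3.7500, f(x_6) = 197.753906, coefficient = 1

I ≈ (0.458333/2) × 662.111949 = 151.733988
Exact value: 148.115430
Error: 3.618559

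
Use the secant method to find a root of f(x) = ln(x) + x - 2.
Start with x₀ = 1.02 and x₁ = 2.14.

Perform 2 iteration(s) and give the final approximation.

f(x) = ln(x) + x - 2
x₀ = 1.02, x₁ = 2.14

Secant formula: x_{n+1} = x_n - f(x_n)(x_n - x_{n-1})/(f(x_n) - f(x_{n-1}))

Iteration 1:
  f(1.020000) = -0.960197
  f(2.140000) = 0.900806
  x_2 = 2.140000 - 0.900806×(2.140000 - 1.020000)/(0.900806 - (-0.960197))
       = 1.597872
Iteration 2:
  f(2.140000) = 0.900806
  f(1.597872) = 0.066544
  x_3 = 1.597872 - 0.066544×(1.597872 - 2.140000)/(0.066544 - 0.900806)
       = 1.554629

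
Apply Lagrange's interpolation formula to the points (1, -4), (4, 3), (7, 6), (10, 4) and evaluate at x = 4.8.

Lagrange interpolation formula:
P(x) = Σ yᵢ × Lᵢ(x)
where Lᵢ(x) = Π_{j≠i} (x - xⱼ)/(xᵢ - xⱼ)

L_0(4.8) = (4.8 - 4)/(1 - 4) × (4.8 - 7)/(1 - 7) × (4.8 - 10)/(1 - 10) = -0.056494
L_1(4.8) = (4.8 - 1)/(4 - 1) × (4.8 - 7)/(4 - 7) × (4.8 - 10)/(4 - 10) = 0.805037
L_2(4.8) = (4.8 - 1)/(7 - 1) × (4.8 - 4)/(7 - 4) × (4.8 - 10)/(7 - 10) = 0.292741
L_3(4.8) = (4.8 - 1)/(10 - 1) × (4.8 - 4)/(10 - 4) × (4.8 - 7)/(10 - 7) = -0.041284

P(4.8) = (-4)×L_0(4.8) + 3×L_1(4.8) + 6×L_2(4.8) + 4×L_3(4.8)
P(4.8) = 4.232395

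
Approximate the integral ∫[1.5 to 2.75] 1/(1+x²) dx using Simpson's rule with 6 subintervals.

f(x) = 1/(1+x²)
a = 1.5, b = 2.75, n = 6
h = (b - a)/n = 0.208333

Simpson's rule: (h/3)[f(x₀) + 4f(x₁) + 2f(x₂) + ... + f(xₙ)]

x_0 = 1.5000, f(x_0) = 0.307692, coefficient = 1
x_1 = 1.7083, f(x_1) = 0.255206, coefficient = 4
x_2 = 1.9167, f(x_2) = 0.213967, coefficient = 2
x_3 = 2.1250, f(x_3) = 0.181303, coefficient = 4
x_4 = 2.3333, f(x_4) = 0.155172, coefficient = 2
x_5 = 2.5417, f(x_5) = 0.134047, coefficient = 4
x_6 = 2.7500, f(x_6) = 0.116788, coefficient = 1

I ≈ (0.208333/3) × 3.444985 = 0.239235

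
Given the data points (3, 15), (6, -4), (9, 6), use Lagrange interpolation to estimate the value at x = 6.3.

Lagrange interpolation formula:
P(x) = Σ yᵢ × Lᵢ(x)
where Lᵢ(x) = Π_{j≠i} (x - xⱼ)/(xᵢ - xⱼ)

L_0(6.3) = (6.3 - 6)/(3 - 6) × (6.3 - 9)/(3 - 9) = -0.045000
L_1(6.3) = (6.3 - 3)/(6 - 3) × (6.3 - 9)/(6 - 9) = 0.990000
L_2(6.3) = (6.3 - 3)/(9 - 3) × (6.3 - 6)/(9 - 6) = 0.055000

P(6.3) = 15×L_0(6.3) + (-4)×L_1(6.3) + 6×L_2(6.3)
P(6.3) = -4.305000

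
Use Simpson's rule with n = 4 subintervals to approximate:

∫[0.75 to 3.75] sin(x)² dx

f(x) = sin(x)²
a = 0.75, b = 3.75, n = 4
h = (b - a)/n = 0.750000

Simpson's rule: (h/3)[f(x₀) + 4f(x₁) + 2f(x₂) + ... + f(xₙ)]

x_0 = 0.7500, f(x_0) = 0.464631, coefficient = 1
x_1 = 1.5000, f(x_1) = 0.994996, coefficient = 4
x_2 = 2.2500, f(x_2) = 0.605398, coefficient = 2
x_3 = 3.0000, f(x_3) = 0.019915, coefficient = 4
x_4 = 3.7500, f(x_4) = 0.326682, coefficient = 1

I ≈ (0.750000/3) × 6.061754 = 1.515438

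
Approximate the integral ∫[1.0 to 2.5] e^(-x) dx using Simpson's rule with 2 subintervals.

f(x) = e^(-x)
a = 1.0, b = 2.5, n = 2
h = (b - a)/n = 0.750000

Simpson's rule: (h/3)[f(x₀) + 4f(x₁) + 2f(x₂) + ... + f(xₙ)]

x_0 = 1.0000, f(x_0) = 0.367879, coefficient = 1
x_1 = 1.7500, f(x_1) = 0.173774, coefficient = 4
x_2 = 2.5000, f(x_2) = 0.082085, coefficient = 1

I ≈ (0.750000/3) × 1.145060 = 0.286265
Exact value: 0.285794
Error: 0.000471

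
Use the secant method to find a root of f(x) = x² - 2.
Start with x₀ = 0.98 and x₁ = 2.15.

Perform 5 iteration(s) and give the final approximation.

f(x) = x² - 2
x₀ = 0.98, x₁ = 2.15

Secant formula: x_{n+1} = x_n - f(x_n)(x_n - x_{n-1})/(f(x_n) - f(x_{n-1}))

Iteration 1:
  f(0.980000) = -1.039600
  f(2.150000) = 2.622500
  x_2 = 2.150000 - 2.622500×(2.150000 - 0.980000)/(2.622500 - (-1.039600))
       = 1.312141
Iteration 2:
  f(2.150000) = 2.622500
  f(1.312141) = -0.278287
  x_3 = 1.312141 - (-0.278287)×(1.312141 - 2.150000)/(-0.278287 - 2.622500)
       = 1.392521
Iteration 3:
  f(1.312141) = -0.278287
  f(1.392521) = -0.060886
  x_4 = 1.392521 - (-0.060886)×(1.392521 - 1.312141)/(-0.060886 - (-0.278287))
       = 1.415032
Iteration 4:
  f(1.392521) = -0.060886
  f(1.415032) = 0.002316
  x_5 = 1.415032 - 0.002316×(1.415032 - 1.392521)/(0.002316 - (-0.060886))
       = 1.414207
Iteration 5:
  f(1.415032) = 0.002316
  f(1.414207) = -0.000018
  x_6 = 1.414207 - (-0.000018)×(1.414207 - 1.415032)/(-0.000018 - 0.002316)
       = 1.414214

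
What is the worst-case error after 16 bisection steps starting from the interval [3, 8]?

Bisection error bound: |error| ≤ (b-a)/2^n
|error| ≤ (8 - 3)/2^16 = 5/2^16
|error| ≤ 0.0000762939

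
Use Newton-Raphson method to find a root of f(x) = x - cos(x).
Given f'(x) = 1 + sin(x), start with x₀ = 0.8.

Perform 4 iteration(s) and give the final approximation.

f(x) = x - cos(x)
f'(x) = 1 + sin(x)
x₀ = 0.8

Newton-Raphson formula: x_{n+1} = x_n - f(x_n)/f'(x_n)

Iteration 1:
  f(0.800000) = 0.103293
  f'(0.800000) = 1.717356
  x_1 = 0.800000 - 0.103293/1.717356 = 0.739853
Iteration 2:
  f(0.739853) = 0.001286
  f'(0.739853) = 1.674180
  x_2 = 0.739853 - 0.001286/1.674180 = 0.739085
Iteration 3:
  f(0.739085) = 0.000000
  f'(0.739085) = 1.673612
  x_3 = 0.739085 - 0.000000/1.673612 = 0.739085
Iteration 4:
  f(0.739085) = 0.000000
  f'(0.739085) = 1.673612
  x_4 = 0.739085 - 0.000000/1.673612 = 0.739085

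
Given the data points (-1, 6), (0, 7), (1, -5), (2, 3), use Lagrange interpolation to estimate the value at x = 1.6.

Lagrange interpolation formula:
P(x) = Σ yᵢ × Lᵢ(x)
where Lᵢ(x) = Π_{j≠i} (x - xⱼ)/(xᵢ - xⱼ)

L_0(1.6) = (1.6 - 0)/(-1 - 0) × (1.6 - 1)/(-1 - 1) × (1.6 - 2)/(-1 - 2) = 0.064000
L_1(1.6) = (1.6 - (-1))/(0 - (-1)) × (1.6 - 1)/(0 - 1) × (1.6 - 2)/(0 - 2) = -0.312000
L_2(1.6) = (1.6 - (-1))/(1 - (-1)) × (1.6 - 0)/(1 - 0) × (1.6 - 2)/(1 - 2) = 0.832000
L_3(1.6) = (1.6 - (-1))/(2 - (-1)) × (1.6 - 0)/(2 - 0) × (1.6 - 1)/(2 - 1) = 0.416000

P(1.6) = 6×L_0(1.6) + 7×L_1(1.6) + (-5)×L_2(1.6) + 3×L_3(1.6)
P(1.6) = -4.712000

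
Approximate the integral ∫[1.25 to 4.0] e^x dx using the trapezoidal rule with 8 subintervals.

f(x) = e^x
a = 1.25, b = 4.0, n = 8
h = (b - a)/n = 0.343750

Trapezoidal rule: (h/2)[f(x₀) + 2f(x₁) + 2f(x₂) + ... + f(xₙ)]

x_0 = 1.2500, f(x_0) = 3.490343, coefficient = 1
x_1 = 1.5938, f(x_1) = 4.922173, coefficient = 2
x_2 = 1.9375, f(x_2) = 6.941376, coefficient = 2
x_3 = 2.2812, f(x_3) = 9.788909, coefficient = 2
x_4 = 2.6250, f(x_4) = 13.804574, coefficient = 2
x_5 = 2.9688, f(x_5) = 19.467570, coefficient = 2
x_6 = 3.3125, f(x_6) = 27.453674, coefficient = 2
x_7 = 3.6562, f(x_7) = 38.715886, coefficient = 2
x_8 = 4.0000, f(x_8) = 54.598150, coefficient = 1

I ≈ (0.343750/2) × 300.276815 = 51.610078
Exact value: 51.107807
Error: 0.502271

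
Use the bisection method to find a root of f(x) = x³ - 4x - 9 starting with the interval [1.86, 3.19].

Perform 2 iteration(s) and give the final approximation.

f(x) = x³ - 4x - 9
Initial interval: [1.86, 3.19]

Iteration 1:
  c_1 = (1.860000 + 3.190000)/2 = 2.525000
  f(c_1) = f(2.525000) = -3.001547
  f(a) × f(c) ≥ 0, new interval: [2.525000, 3.190000]
Iteration 2:
  c_2 = (2.525000 + 3.190000)/2 = 2.857500
  f(c_2) = f(2.857500) = 2.902363
  f(a) × f(c) < 0, new interval: [2.525000, 2.857500]

After 2 iteration(s), the approximation is c_2 = 2.857500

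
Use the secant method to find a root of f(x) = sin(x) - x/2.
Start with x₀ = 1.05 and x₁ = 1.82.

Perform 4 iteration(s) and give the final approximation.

f(x) = sin(x) - x/2
x₀ = 1.05, x₁ = 1.82

Secant formula: x_{n+1} = x_n - f(x_n)(x_n - x_{n-1})/(f(x_n) - f(x_{n-1}))

Iteration 1:
  f(1.050000) = 0.342423
  f(1.820000) = 0.059109
  x_2 = 1.820000 - 0.059109×(1.820000 - 1.050000)/(0.059109 - 0.342423)
       = 1.980649
Iteration 2:
  f(1.820000) = 0.059109
  f(1.980649) = -0.073145
  x_3 = 1.980649 - (-0.073145)×(1.980649 - 1.820000)/(-0.073145 - 0.059109)
       = 1.891800
Iteration 3:
  f(1.980649) = -0.073145
  f(1.891800) = 0.003019
  x_4 = 1.891800 - 0.003019×(1.891800 - 1.980649)/(0.003019 - (-0.073145))
       = 1.895322
Iteration 4:
  f(1.891800) = 0.003019
  f(1.895322) = 0.000141
  x_5 = 1.895322 - 0.000141×(1.895322 - 1.891800)/(0.000141 - 0.003019)
       = 1.895495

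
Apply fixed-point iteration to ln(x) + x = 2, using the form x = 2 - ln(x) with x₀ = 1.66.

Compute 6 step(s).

Equation: ln(x) + x = 2
Fixed-point form: x = 2 - ln(x)
x₀ = 1.66

x_1 = g(1.660000) = 1.493182
x_2 = g(1.493182) = 1.599090
x_3 = g(1.599090) = 1.530565
x_4 = g(1.530565) = 1.574363
x_5 = g(1.574363) = 1.546149
x_6 = g(1.546149) = 1.564233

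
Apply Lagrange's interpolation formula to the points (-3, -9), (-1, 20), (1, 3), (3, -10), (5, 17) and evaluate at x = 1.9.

Lagrange interpolation formula:
P(x) = Σ yᵢ × Lᵢ(x)
where Lᵢ(x) = Π_{j≠i} (x - xⱼ)/(xᵢ - xⱼ)

L_0(1.9) = (1.9 - (-1))/(-3 - (-1)) × (1.9 - 1)/(-3 - 1) × (1.9 - 3)/(-3 - 3) × (1.9 - 5)/(-3 - 5) = 0.023177
L_1(1.9) = (1.9 - (-3))/(-1 - (-3)) × (1.9 - 1)/(-1 - 1) × (1.9 - 3)/(-1 - 3) × (1.9 - 5)/(-1 - 5) = -0.156647
L_2(1.9) = (1.9 - (-3))/(1 - (-3)) × (1.9 - (-1))/(1 - (-1)) × (1.9 - 3)/(1 - 3) × (1.9 - 5)/(1 - 5) = 0.757127
L_3(1.9) = (1.9 - (-3))/(3 - (-3)) × (1.9 - (-1))/(3 - (-1)) × (1.9 - 1)/(3 - 1) × (1.9 - 5)/(3 - 5) = 0.412978
L_4(1.9) = (1.9 - (-3))/(5 - (-3)) × (1.9 - (-1))/(5 - (-1)) × (1.9 - 1)/(5 - 1) × (1.9 - 3)/(5 - 3) = -0.036635

P(1.9) = (-9)×L_0(1.9) + 20×L_1(1.9) + 3×L_2(1.9) + (-10)×L_3(1.9) + 17×L_4(1.9)
P(1.9) = -5.822733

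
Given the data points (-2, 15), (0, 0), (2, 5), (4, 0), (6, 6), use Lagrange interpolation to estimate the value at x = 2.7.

Lagrange interpolation formula:
P(x) = Σ yᵢ × Lᵢ(x)
where Lᵢ(x) = Π_{j≠i} (x - xⱼ)/(xᵢ - xⱼ)

L_0(2.7) = (2.7 - 0)/(-2 - 0) × (2.7 - 2)/(-2 - 2) × (2.7 - 4)/(-2 - 4) × (2.7 - 6)/(-2 - 6) = 0.021115
L_1(2.7) = (2.7 - (-2))/(0 - (-2)) × (2.7 - 2)/(0 - 2) × (2.7 - 4)/(0 - 4) × (2.7 - 6)/(0 - 6) = -0.147022
L_2(2.7) = (2.7 - (-2))/(2 - (-2)) × (2.7 - 0)/(2 - 0) × (2.7 - 4)/(2 - 4) × (2.7 - 6)/(2 - 6) = 0.850627
L_3(2.7) = (2.7 - (-2))/(4 - (-2)) × (2.7 - 0)/(4 - 0) × (2.7 - 2)/(4 - 2) × (2.7 - 6)/(4 - 6) = 0.305353
L_4(2.7) = (2.7 - (-2))/(6 - (-2)) × (2.7 - 0)/(6 - 0) × (2.7 - 2)/(6 - 2) × (2.7 - 4)/(6 - 4) = -0.030073

P(2.7) = 15×L_0(2.7) + 0×L_1(2.7) + 5×L_2(2.7) + 0×L_3(2.7) + 6×L_4(2.7)
P(2.7) = 4.389420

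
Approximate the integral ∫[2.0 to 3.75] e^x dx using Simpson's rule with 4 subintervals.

f(x) = e^x
a = 2.0, b = 3.75, n = 4
h = (b - a)/n = 0.437500

Simpson's rule: (h/3)[f(x₀) + 4f(x₁) + 2f(x₂) + ... + f(xₙ)]

x_0 = 2.0000, f(x_0) = 7.389056, coefficient = 1
x_1 = 2.4375, f(x_1) = 11.444394, coefficient = 4
x_2 = 2.8750, f(x_2) = 17.725424, coefficient = 2
x_3 = 3.3125, f(x_3) = 27.453674, coefficient = 4
x_4 = 3.7500, f(x_4) = 42.521082, coefficient = 1

I ≈ (0.437500/3) × 240.953258 = 35.139017
Exact value: 35.132026
Error: 0.006991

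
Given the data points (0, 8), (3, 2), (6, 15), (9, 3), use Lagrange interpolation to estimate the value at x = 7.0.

Lagrange interpolation formula:
P(x) = Σ yᵢ × Lᵢ(x)
where Lᵢ(x) = Π_{j≠i} (x - xⱼ)/(xᵢ - xⱼ)

L_0(7.0) = (7.0 - 3)/(0 - 3) × (7.0 - 6)/(0 - 6) × (7.0 - 9)/(0 - 9) = 0.049383
L_1(7.0) = (7.0 - 0)/(3 - 0) × (7.0 - 6)/(3 - 6) × (7.0 - 9)/(3 - 9) = -0.259259
L_2(7.0) = (7.0 - 0)/(6 - 0) × (7.0 - 3)/(6 - 3) × (7.0 - 9)/(6 - 9) = 1.037037
L_3(7.0) = (7.0 - 0)/(9 - 0) × (7.0 - 3)/(9 - 3) × (7.0 - 6)/(9 - 6) = 0.172840

P(7.0) = 8×L_0(7.0) + 2×L_1(7.0) + 15×L_2(7.0) + 3×L_3(7.0)
P(7.0) = 15.950617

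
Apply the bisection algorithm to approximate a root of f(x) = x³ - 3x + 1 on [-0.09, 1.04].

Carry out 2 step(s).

f(x) = x³ - 3x + 1
Initial interval: [-0.09, 1.04]

Iteration 1:
  c_1 = (-0.090000 + 1.040000)/2 = 0.475000
  f(c_1) = f(0.475000) = -0.317828
  f(a) × f(c) < 0, new interval: [-0.090000, 0.475000]
Iteration 2:
  c_2 = (-0.090000 + 0.475000)/2 = 0.192500
  f(c_2) = f(0.192500) = 0.429633
  f(a) × f(c) ≥ 0, new interval: [0.192500, 0.475000]

After 2 iteration(s), the approximation is c_2 = 0.192500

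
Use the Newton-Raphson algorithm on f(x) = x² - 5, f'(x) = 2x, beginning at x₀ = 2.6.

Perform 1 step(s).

f(x) = x² - 5
f'(x) = 2x
x₀ = 2.6

Newton-Raphson formula: x_{n+1} = x_n - f(x_n)/f'(x_n)

Iteration 1:
  f(2.600000) = 1.760000
  f'(2.600000) = 5.200000
  x_1 = 2.600000 - 1.760000/5.200000 = 2.261538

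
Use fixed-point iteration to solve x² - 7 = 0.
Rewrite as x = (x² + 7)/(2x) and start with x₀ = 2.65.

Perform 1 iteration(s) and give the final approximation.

Equation: x² - 7 = 0
Fixed-point form: x = (x² + 7)/(2x)
x₀ = 2.65

x_1 = g(2.650000) = 2.645755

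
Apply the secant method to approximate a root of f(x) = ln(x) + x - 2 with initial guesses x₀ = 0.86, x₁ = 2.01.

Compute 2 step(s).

f(x) = ln(x) + x - 2
x₀ = 0.86, x₁ = 2.01

Secant formula: x_{n+1} = x_n - f(x_n)(x_n - x_{n-1})/(f(x_n) - f(x_{n-1}))

Iteration 1:
  f(0.860000) = -1.290823
  f(2.010000) = 0.708135
  x_2 = 2.010000 - 0.708135×(2.010000 - 0.860000)/(0.708135 - (-1.290823))
       = 1.602610
Iteration 2:
  f(2.010000) = 0.708135
  f(1.602610) = 0.074244
  x_3 = 1.602610 - 0.074244×(1.602610 - 2.010000)/(0.074244 - 0.708135)
       = 1.554895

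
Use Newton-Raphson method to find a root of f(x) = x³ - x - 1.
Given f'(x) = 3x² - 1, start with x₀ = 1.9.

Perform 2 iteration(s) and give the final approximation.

f(x) = x³ - x - 1
f'(x) = 3x² - 1
x₀ = 1.9

Newton-Raphson formula: x_{n+1} = x_n - f(x_n)/f'(x_n)

Iteration 1:
  f(1.900000) = 3.959000
  f'(1.900000) = 9.830000
  x_1 = 1.900000 - 3.959000/9.830000 = 1.497253
Iteration 2:
  f(1.497253) = 0.859240
  f'(1.497253) = 5.725302
  x_2 = 1.497253 - 0.859240/5.725302 = 1.347176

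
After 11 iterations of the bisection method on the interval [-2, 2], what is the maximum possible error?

Bisection error bound: |error| ≤ (b-a)/2^n
|error| ≤ (2 - (-2))/2^11 = 4/2^11
|error| ≤ 0.0019531250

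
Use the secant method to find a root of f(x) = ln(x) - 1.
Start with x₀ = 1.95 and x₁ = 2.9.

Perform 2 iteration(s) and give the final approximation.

f(x) = ln(x) - 1
x₀ = 1.95, x₁ = 2.9

Secant formula: x_{n+1} = x_n - f(x_n)(x_n - x_{n-1})/(f(x_n) - f(x_{n-1}))

Iteration 1:
  f(1.950000) = -0.332171
  f(2.900000) = 0.064711
  x_2 = 2.900000 - 0.064711×(2.900000 - 1.950000)/(0.064711 - (-0.332171))
       = 2.745104
Iteration 2:
  f(2.900000) = 0.064711
  f(2.745104) = 0.009819
  x_3 = 2.745104 - 0.009819×(2.745104 - 2.900000)/(0.009819 - 0.064711)
       = 2.717396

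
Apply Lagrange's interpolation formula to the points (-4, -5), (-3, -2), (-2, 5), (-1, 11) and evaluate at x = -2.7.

Lagrange interpolation formula:
P(x) = Σ yᵢ × Lᵢ(x)
where Lᵢ(x) = Π_{j≠i} (x - xⱼ)/(xᵢ - xⱼ)

L_0(-2.7) = (-2.7 - (-3))/(-4 - (-3)) × (-2.7 - (-2))/(-4 - (-2)) × (-2.7 - (-1))/(-4 - (-1)) = -0.059500
L_1(-2.7) = (-2.7 - (-4))/(-3 - (-4)) × (-2.7 - (-2))/(-3 - (-2)) × (-2.7 - (-1))/(-3 - (-1)) = 0.773500
L_2(-2.7) = (-2.7 - (-4))/(-2 - (-4)) × (-2.7 - (-3))/(-2 - (-3)) × (-2.7 - (-1))/(-2 - (-1)) = 0.331500
L_3(-2.7) = (-2.7 - (-4))/(-1 - (-4)) × (-2.7 - (-3))/(-1 - (-3)) × (-2.7 - (-2))/(-1 - (-2)) = -0.045500

P(-2.7) = (-5)×L_0(-2.7) + (-2)×L_1(-2.7) + 5×L_2(-2.7) + 11×L_3(-2.7)
P(-2.7) = -0.092500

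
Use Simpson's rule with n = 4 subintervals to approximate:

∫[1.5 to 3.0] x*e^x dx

f(x) = x*e^x
a = 1.5, b = 3.0, n = 4
h = (b - a)/n = 0.375000

Simpson's rule: (h/3)[f(x₀) + 4f(x₁) + 2f(x₂) + ... + f(xₙ)]

x_0 = 1.5000, f(x_0) = 6.722534, coefficient = 1
x_1 = 1.8750, f(x_1) = 12.226536, coefficient = 4
x_2 = 2.2500, f(x_2) = 21.347406, coefficient = 2
x_3 = 2.6250, f(x_3) = 36.237007, coefficient = 4
x_4 = 3.0000, f(x_4) = 60.256611, coefficient = 1

I ≈ (0.375000/3) × 303.528128 = 37.941016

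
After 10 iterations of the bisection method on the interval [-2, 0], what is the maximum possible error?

Bisection error bound: |error| ≤ (b-a)/2^n
|error| ≤ (0 - (-2))/2^10 = 2/2^10
|error| ≤ 0.0019531250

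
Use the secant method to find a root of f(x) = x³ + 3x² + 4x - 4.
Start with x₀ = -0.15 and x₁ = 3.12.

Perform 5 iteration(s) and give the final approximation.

f(x) = x³ + 3x² + 4x - 4
x₀ = -0.15, x₁ = 3.12

Secant formula: x_{n+1} = x_n - f(x_n)(x_n - x_{n-1})/(f(x_n) - f(x_{n-1}))

Iteration 1:
  f(-0.150000) = -4.535875
  f(3.120000) = 68.054528
  x_2 = 3.120000 - 68.054528×(3.120000 - (-0.150000))/(68.054528 - (-4.535875))
       = 0.054329
Iteration 2:
  f(3.120000) = 68.054528
  f(0.054329) = -3.773670
  x_3 = 0.054329 - (-3.773670)×(0.054329 - 3.120000)/(-3.773670 - 68.054528)
       = 0.215391
Iteration 3:
  f(0.054329) = -3.773670
  f(0.215391) = -2.989262
  x_4 = 0.215391 - (-2.989262)×(0.215391 - 0.054329)/(-2.989262 - (-3.773670))
       = 0.829177
Iteration 4:
  f(0.215391) = -2.989262
  f(0.829177) = 1.949395
  x_5 = 0.829177 - 1.949395×(0.829177 - 0.215391)/(1.949395 - (-2.989262))
       = 0.586902
Iteration 5:
  f(0.829177) = 1.949395
  f(0.586902) = -0.416867
  x_6 = 0.586902 - (-0.416867)×(0.586902 - 0.829177)/(-0.416867 - 1.949395)
       = 0.629584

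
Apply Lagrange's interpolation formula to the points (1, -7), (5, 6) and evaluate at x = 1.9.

Lagrange interpolation formula:
P(x) = Σ yᵢ × Lᵢ(x)
where Lᵢ(x) = Π_{j≠i} (x - xⱼ)/(xᵢ - xⱼ)

L_0(1.9) = (1.9 - 5)/(1 - 5) = 0.775000
L_1(1.9) = (1.9 - 1)/(5 - 1) = 0.225000

P(1.9) = (-7)×L_0(1.9) + 6×L_1(1.9)
P(1.9) = -4.075000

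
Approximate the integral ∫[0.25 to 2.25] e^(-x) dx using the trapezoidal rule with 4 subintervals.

f(x) = e^(-x)
a = 0.25, b = 2.25, n = 4
h = (b - a)/n = 0.500000

Trapezoidal rule: (h/2)[f(x₀) + 2f(x₁) + 2f(x₂) + ... + f(xₙ)]

x_0 = 0.2500, f(x_0) = 0.778801, coefficient = 1
x_1 = 0.7500, f(x_1) = 0.472367, coefficient = 2
x_2 = 1.2500, f(x_2) = 0.286505, coefficient = 2
x_3 = 1.7500, f(x_3) = 0.173774, coefficient = 2
x_4 = 2.2500, f(x_4) = 0.105399, coefficient = 1

I ≈ (0.500000/2) × 2.749491 = 0.687373
Exact value: 0.673402
Error: 0.013971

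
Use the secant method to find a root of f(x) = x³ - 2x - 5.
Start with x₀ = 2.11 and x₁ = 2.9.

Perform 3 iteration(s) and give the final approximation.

f(x) = x³ - 2x - 5
x₀ = 2.11, x₁ = 2.9

Secant formula: x_{n+1} = x_n - f(x_n)(x_n - x_{n-1})/(f(x_n) - f(x_{n-1}))

Iteration 1:
  f(2.110000) = 0.173931
  f(2.900000) = 13.589000
  x_2 = 2.900000 - 13.589000×(2.900000 - 2.110000)/(13.589000 - 0.173931)
       = 2.099757
Iteration 2:
  f(2.900000) = 13.589000
  f(2.099757) = 0.058276
  x_3 = 2.099757 - 0.058276×(2.099757 - 2.900000)/(0.058276 - 13.589000)
       = 2.096311
Iteration 3:
  f(2.099757) = 0.058276
  f(2.096311) = 0.019656
  x_4 = 2.096311 - 0.019656×(2.096311 - 2.099757)/(0.019656 - 0.058276)
       = 2.094557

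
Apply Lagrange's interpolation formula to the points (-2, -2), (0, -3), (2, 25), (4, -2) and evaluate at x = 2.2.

Lagrange interpolation formula:
P(x) = Σ yᵢ × Lᵢ(x)
where Lᵢ(x) = Π_{j≠i} (x - xⱼ)/(xᵢ - xⱼ)

L_0(2.2) = (2.2 - 0)/(-2 - 0) × (2.2 - 2)/(-2 - 2) × (2.2 - 4)/(-2 - 4) = 0.016500
L_1(2.2) = (2.2 - (-2))/(0 - (-2)) × (2.2 - 2)/(0 - 2) × (2.2 - 4)/(0 - 4) = -0.094500
L_2(2.2) = (2.2 - (-2))/(2 - (-2)) × (2.2 - 0)/(2 - 0) × (2.2 - 4)/(2 - 4) = 1.039500
L_3(2.2) = (2.2 - (-2))/(4 - (-2)) × (2.2 - 0)/(4 - 0) × (2.2 - 2)/(4 - 2) = 0.038500

P(2.2) = (-2)×L_0(2.2) + (-3)×L_1(2.2) + 25×L_2(2.2) + (-2)×L_3(2.2)
P(2.2) = 26.161000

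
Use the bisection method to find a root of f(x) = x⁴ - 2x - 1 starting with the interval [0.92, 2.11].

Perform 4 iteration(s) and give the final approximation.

f(x) = x⁴ - 2x - 1
Initial interval: [0.92, 2.11]

Iteration 1:
  c_1 = (0.920000 + 2.110000)/2 = 1.515000
  f(c_1) = f(1.515000) = 1.238058
  f(a) × f(c) < 0, new interval: [0.920000, 1.515000]
Iteration 2:
  c_2 = (0.920000 + 1.515000)/2 = 1.217500
  f(c_2) = f(1.217500) = -1.237768
  f(a) × f(c) ≥ 0, new interval: [1.217500, 1.515000]
Iteration 3:
  c_3 = (1.217500 + 1.515000)/2 = 1.366250
  f(c_3) = f(1.366250) = -0.248159
  f(a) × f(c) ≥ 0, new interval: [1.366250, 1.515000]
Iteration 4:
  c_4 = (1.366250 + 1.515000)/2 = 1.440625
  f(c_4) = f(1.440625) = 0.426037
  f(a) × f(c) < 0, new interval: [1.366250, 1.440625]

After 4 iteration(s), the approximation is c_4 = 1.440625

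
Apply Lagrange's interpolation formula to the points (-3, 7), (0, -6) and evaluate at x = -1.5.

Lagrange interpolation formula:
P(x) = Σ yᵢ × Lᵢ(x)
where Lᵢ(x) = Π_{j≠i} (x - xⱼ)/(xᵢ - xⱼ)

L_0(-1.5) = (-1.5 - 0)/(-3 - 0) = 0.500000
L_1(-1.5) = (-1.5 - (-3))/(0 - (-3)) = 0.500000

P(-1.5) = 7×L_0(-1.5) + (-6)×L_1(-1.5)
P(-1.5) = 0.500000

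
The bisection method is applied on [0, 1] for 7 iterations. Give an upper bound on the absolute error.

Bisection error bound: |error| ≤ (b-a)/2^n
|error| ≤ (1 - 0)/2^7 = 1/2^7
|error| ≤ 0.0078125000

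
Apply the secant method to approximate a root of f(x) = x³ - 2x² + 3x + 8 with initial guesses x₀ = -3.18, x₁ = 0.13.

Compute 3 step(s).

f(x) = x³ - 2x² + 3x + 8
x₀ = -3.18, x₁ = 0.13

Secant formula: x_{n+1} = x_n - f(x_n)(x_n - x_{n-1})/(f(x_n) - f(x_{n-1}))

Iteration 1:
  f(-3.180000) = -53.922232
  f(0.130000) = 8.358397
  x_2 = 0.130000 - 8.358397×(0.130000 - (-3.180000))/(8.358397 - (-53.922232))
       = -0.314220
Iteration 2:
  f(0.130000) = 8.358397
  f(-0.314220) = 6.828848
  x_3 = -0.314220 - 6.828848×(-0.314220 - 0.130000)/(6.828848 - 8.358397)
       = -2.297491
Iteration 3:
  f(-0.314220) = 6.828848
  f(-2.297491) = -21.576616
  x_4 = -2.297491 - (-21.576616)×(-2.297491 - (-0.314220))/(-21.576616 - 6.828848)
       = -0.791010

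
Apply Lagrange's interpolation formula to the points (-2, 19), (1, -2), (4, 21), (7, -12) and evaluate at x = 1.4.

Lagrange interpolation formula:
P(x) = Σ yᵢ × Lᵢ(x)
where Lᵢ(x) = Π_{j≠i} (x - xⱼ)/(xᵢ - xⱼ)

L_0(1.4) = (1.4 - 1)/(-2 - 1) × (1.4 - 4)/(-2 - 4) × (1.4 - 7)/(-2 - 7) = -0.035951
L_1(1.4) = (1.4 - (-2))/(1 - (-2)) × (1.4 - 4)/(1 - 4) × (1.4 - 7)/(1 - 7) = 0.916741
L_2(1.4) = (1.4 - (-2))/(4 - (-2)) × (1.4 - 1)/(4 - 1) × (1.4 - 7)/(4 - 7) = 0.141037
L_3(1.4) = (1.4 - (-2))/(7 - (-2)) × (1.4 - 1)/(7 - 1) × (1.4 - 4)/(7 - 4) = -0.021827

P(1.4) = 19×L_0(1.4) + (-2)×L_1(1.4) + 21×L_2(1.4) + (-12)×L_3(1.4)
P(1.4) = 0.707160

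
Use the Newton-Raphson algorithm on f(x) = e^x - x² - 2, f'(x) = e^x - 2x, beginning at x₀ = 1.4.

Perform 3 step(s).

f(x) = e^x - x² - 2
f'(x) = e^x - 2x
x₀ = 1.4

Newton-Raphson formula: x_{n+1} = x_n - f(x_n)/f'(x_n)

Iteration 1:
  f(1.400000) = 0.095200
  f'(1.400000) = 1.255200
  x_1 = 1.400000 - 0.095200/1.255200 = 1.324156
Iteration 2:
  f(1.324156) = 0.005622
  f'(1.324156) = 1.110699
  x_2 = 1.324156 - 0.005622/1.110699 = 1.319094
Iteration 3:
  f(1.319094) = 0.000022
  f'(1.319094) = 1.101843
  x_3 = 1.319094 - 0.000022/1.101843 = 1.319074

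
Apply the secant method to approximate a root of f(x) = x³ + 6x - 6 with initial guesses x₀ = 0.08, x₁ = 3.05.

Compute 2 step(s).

f(x) = x³ + 6x - 6
x₀ = 0.08, x₁ = 3.05

Secant formula: x_{n+1} = x_n - f(x_n)(x_n - x_{n-1})/(f(x_n) - f(x_{n-1}))

Iteration 1:
  f(0.080000) = -5.519488
  f(3.050000) = 40.672625
  x_2 = 3.050000 - 40.672625×(3.050000 - 0.080000)/(40.672625 - (-5.519488))
       = 0.434885
Iteration 2:
  f(3.050000) = 40.672625
  f(0.434885) = -3.308444
  x_3 = 0.434885 - (-3.308444)×(0.434885 - 3.050000)/(-3.308444 - 40.672625)
       = 0.631605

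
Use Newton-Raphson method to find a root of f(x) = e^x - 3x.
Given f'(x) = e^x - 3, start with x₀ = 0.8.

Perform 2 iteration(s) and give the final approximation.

f(x) = e^x - 3x
f'(x) = e^x - 3
x₀ = 0.8

Newton-Raphson formula: x_{n+1} = x_n - f(x_n)/f'(x_n)

Iteration 1:
  f(0.800000) = -0.174459
  f'(0.800000) = -0.774459
  x_1 = 0.800000 - (-0.174459)/(-0.774459) = 0.574734
Iteration 2:
  f(0.574734) = 0.052456
  f'(0.574734) = -1.223342
  x_2 = 0.574734 - 0.052456/(-1.223342) = 0.617613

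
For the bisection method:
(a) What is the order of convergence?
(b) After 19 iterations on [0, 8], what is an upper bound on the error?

(a) Bisection has linear (order 1) convergence; the error is halved each step.

(b) Error bound = (b-a)/2^n = (8 - 0)/2^{19}
    = 8/2^{19}

(a) 1 (linear); (b) error ≤ 1.53e-05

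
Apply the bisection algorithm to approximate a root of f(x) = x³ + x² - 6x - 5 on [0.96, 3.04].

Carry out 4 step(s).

f(x) = x³ + x² - 6x - 5
Initial interval: [0.96, 3.04]

Iteration 1:
  c_1 = (0.960000 + 3.040000)/2 = 2.000000
  f(c_1) = f(2.000000) = -5.000000
  f(a) × f(c) ≥ 0, new interval: [2.000000, 3.040000]
Iteration 2:
  c_2 = (2.000000 + 3.040000)/2 = 2.520000
  f(c_2) = f(2.520000) = 2.233408
  f(a) × f(c) < 0, new interval: [2.000000, 2.520000]
Iteration 3:
  c_3 = (2.000000 + 2.520000)/2 = 2.260000
  f(c_3) = f(2.260000) = -1.909224
  f(a) × f(c) ≥ 0, new interval: [2.260000, 2.520000]
Iteration 4:
  c_4 = (2.260000 + 2.520000)/2 = 2.390000
  f(c_4) = f(2.390000) = 0.024019
  f(a) × f(c) < 0, new interval: [2.260000, 2.390000]

After 4 iteration(s), the approximation is c_4 = 2.390000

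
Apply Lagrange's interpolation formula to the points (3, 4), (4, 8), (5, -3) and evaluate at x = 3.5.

Lagrange interpolation formula:
P(x) = Σ yᵢ × Lᵢ(x)
where Lᵢ(x) = Π_{j≠i} (x - xⱼ)/(xᵢ - xⱼ)

L_0(3.5) = (3.5 - 4)/(3 - 4) × (3.5 - 5)/(3 - 5) = 0.375000
L_1(3.5) = (3.5 - 3)/(4 - 3) × (3.5 - 5)/(4 - 5) = 0.750000
L_2(3.5) = (3.5 - 3)/(5 - 3) × (3.5 - 4)/(5 - 4) = -0.125000

P(3.5) = 4×L_0(3.5) + 8×L_1(3.5) + (-3)×L_2(3.5)
P(3.5) = 7.875000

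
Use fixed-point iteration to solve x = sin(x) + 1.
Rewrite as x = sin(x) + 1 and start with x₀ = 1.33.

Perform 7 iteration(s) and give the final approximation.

Equation: x = sin(x) + 1
Fixed-point form: x = sin(x) + 1
x₀ = 1.33

x_1 = g(1.330000) = 1.971148
x_2 = g(1.971148) = 1.920924
x_3 = g(1.920924) = 1.939329
x_4 = g(1.939329) = 1.932857
x_5 = g(1.932857) = 1.935169
x_6 = g(1.935169) = 1.934348
x_7 = g(1.934348) = 1.934640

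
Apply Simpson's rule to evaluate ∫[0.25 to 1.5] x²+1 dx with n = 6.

f(x) = x²+1
a = 0.25, b = 1.5, n = 6
h = (b - a)/n = 0.208333

Simpson's rule: (h/3)[f(x₀) + 4f(x₁) + 2f(x₂) + ... + f(xₙ)]

x_0 = 0.2500, f(x_0) = 1.062500, coefficient = 1
x_1 = 0.4583, f(x_1) = 1.210069, coefficient = 4
x_2 = 0.6667, f(x_2) = 1.444444, coefficient = 2
x_3 = 0.8750, f(x_3) = 1.765625, coefficient = 4
x_4 = 1.0833, f(x_4) = 2.173611, coefficient = 2
x_5 = 1.2917, f(x_5) = 2.668403, coefficient = 4
x_6 = 1.5000, f(x_6) = 3.250000, coefficient = 1

I ≈ (0.208333/3) × 34.125000 = 2.369792
Exact value: 2.369792
Error: 0.000000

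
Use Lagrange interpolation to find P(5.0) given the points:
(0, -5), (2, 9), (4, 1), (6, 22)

Lagrange interpolation formula:
P(x) = Σ yᵢ × Lᵢ(x)
where Lᵢ(x) = Π_{j≠i} (x - xⱼ)/(xᵢ - xⱼ)

L_0(5.0) = (5.0 - 2)/(0 - 2) × (5.0 - 4)/(0 - 4) × (5.0 - 6)/(0 - 6) = 0.062500
L_1(5.0) = (5.0 - 0)/(2 - 0) × (5.0 - 4)/(2 - 4) × (5.0 - 6)/(2 - 6) = -0.312500
L_2(5.0) = (5.0 - 0)/(4 - 0) × (5.0 - 2)/(4 - 2) × (5.0 - 6)/(4 - 6) = 0.937500
L_3(5.0) = (5.0 - 0)/(6 - 0) × (5.0 - 2)/(6 - 2) × (5.0 - 4)/(6 - 4) = 0.312500

P(5.0) = (-5)×L_0(5.0) + 9×L_1(5.0) + 1×L_2(5.0) + 22×L_3(5.0)
P(5.0) = 4.687500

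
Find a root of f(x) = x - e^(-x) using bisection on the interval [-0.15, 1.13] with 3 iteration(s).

f(x) = x - e^(-x)
Initial interval: [-0.15, 1.13]

Iteration 1:
  c_1 = (-0.150000 + 1.130000)/2 = 0.490000
  f(c_1) = f(0.490000) = -0.122626
  f(a) × f(c) ≥ 0, new interval: [0.490000, 1.130000]
Iteration 2:
  c_2 = (0.490000 + 1.130000)/2 = 0.810000
  f(c_2) = f(0.810000) = 0.365142
  f(a) × f(c) < 0, new interval: [0.490000, 0.810000]
Iteration 3:
  c_3 = (0.490000 + 0.810000)/2 = 0.650000
  f(c_3) = f(0.650000) = 0.127954
  f(a) × f(c) < 0, new interval: [0.490000, 0.650000]

After 3 iteration(s), the approximation is c_3 = 0.650000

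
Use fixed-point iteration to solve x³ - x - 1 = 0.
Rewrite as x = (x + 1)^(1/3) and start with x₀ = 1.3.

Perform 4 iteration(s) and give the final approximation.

Equation: x³ - x - 1 = 0
Fixed-point form: x = (x + 1)^(1/3)
x₀ = 1.3

x_1 = g(1.300000) = 1.320006
x_2 = g(1.320006) = 1.323822
x_3 = g(1.323822) = 1.324548
x_4 = g(1.324548) = 1.324686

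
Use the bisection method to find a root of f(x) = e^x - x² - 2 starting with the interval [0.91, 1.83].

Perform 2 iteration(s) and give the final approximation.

f(x) = e^x - x² - 2
Initial interval: [0.91, 1.83]

Iteration 1:
  c_1 = (0.910000 + 1.830000)/2 = 1.370000
  f(c_1) = f(1.370000) = 0.058451
  f(a) × f(c) < 0, new interval: [0.910000, 1.370000]
Iteration 2:
  c_2 = (0.910000 + 1.370000)/2 = 1.140000
  f(c_2) = f(1.140000) = -0.172832
  f(a) × f(c) ≥ 0, new interval: [1.140000, 1.370000]

After 2 iteration(s), the approximation is c_2 = 1.140000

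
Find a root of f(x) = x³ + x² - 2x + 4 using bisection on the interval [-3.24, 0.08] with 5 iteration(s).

f(x) = x³ + x² - 2x + 4
Initial interval: [-3.24, 0.08]

Iteration 1:
  c_1 = (-3.240000 + 0.080000)/2 = -1.580000
  f(c_1) = f(-1.580000) = 5.712088
  f(a) × f(c) < 0, new interval: [-3.240000, -1.580000]
Iteration 2:
  c_2 = (-3.240000 + (-1.580000))/2 = -2.410000
  f(c_2) = f(-2.410000) = 0.630579
  f(a) × f(c) < 0, new interval: [-3.240000, -2.410000]
Iteration 3:
  c_3 = (-3.240000 + (-2.410000))/2 = -2.825000
  f(c_3) = f(-2.825000) = -4.914641
  f(a) × f(c) ≥ 0, new interval: [-2.825000, -2.410000]
Iteration 4:
  c_4 = (-2.825000 + (-2.410000))/2 = -2.617500
  f(c_4) = f(-2.617500) = -1.846988
  f(a) × f(c) ≥ 0, new interval: [-2.617500, -2.410000]
Iteration 5:
  c_5 = (-2.617500 + (-2.410000))/2 = -2.513750
  f(c_5) = f(-2.513750) = -0.537794
  f(a) × f(c) ≥ 0, new interval: [-2.513750, -2.410000]

After 5 iteration(s), the approximation is c_5 = -2.513750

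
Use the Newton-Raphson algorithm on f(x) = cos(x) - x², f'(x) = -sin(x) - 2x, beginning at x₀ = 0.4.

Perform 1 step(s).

f(x) = cos(x) - x²
f'(x) = -sin(x) - 2x
x₀ = 0.4

Newton-Raphson formula: x_{n+1} = x_n - f(x_n)/f'(x_n)

Iteration 1:
  f(0.400000) = 0.761061
  f'(0.400000) = -1.189418
  x_1 = 0.400000 - 0.761061/(-1.189418) = 1.039860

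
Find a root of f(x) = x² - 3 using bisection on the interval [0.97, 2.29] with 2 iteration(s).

f(x) = x² - 3
Initial interval: [0.97, 2.29]

Iteration 1:
  c_1 = (0.970000 + 2.290000)/2 = 1.630000
  f(c_1) = f(1.630000) = -0.343100
  f(a) × f(c) ≥ 0, new interval: [1.630000, 2.290000]
Iteration 2:
  c_2 = (1.630000 + 2.290000)/2 = 1.960000
  f(c_2) = f(1.960000) = 0.841600
  f(a) × f(c) < 0, new interval: [1.630000, 1.960000]

After 2 iteration(s), the approximation is c_2 = 1.960000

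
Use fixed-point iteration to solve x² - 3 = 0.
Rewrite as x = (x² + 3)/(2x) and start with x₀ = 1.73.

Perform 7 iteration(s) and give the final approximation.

Equation: x² - 3 = 0
Fixed-point form: x = (x² + 3)/(2x)
x₀ = 1.73

x_1 = g(1.730000) = 1.732052
x_2 = g(1.732052) = 1.732051
x_3 = g(1.732051) = 1.732051
x_4 = g(1.732051) = 1.732051
x_5 = g(1.732051) = 1.732051
x_6 = g(1.732051) = 1.732051
x_7 = g(1.732051) = 1.732051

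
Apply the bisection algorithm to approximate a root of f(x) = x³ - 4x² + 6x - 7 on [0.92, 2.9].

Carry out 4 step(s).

f(x) = x³ - 4x² + 6x - 7
Initial interval: [0.92, 2.9]

Iteration 1:
  c_1 = (0.920000 + 2.900000)/2 = 1.910000
  f(c_1) = f(1.910000) = -3.164529
  f(a) × f(c) ≥ 0, new interval: [1.910000, 2.900000]
Iteration 2:
  c_2 = (1.910000 + 2.900000)/2 = 2.405000
  f(c_2) = f(2.405000) = -1.795520
  f(a) × f(c) ≥ 0, new interval: [2.405000, 2.900000]
Iteration 3:
  c_3 = (2.405000 + 2.900000)/2 = 2.652500
  f(c_3) = f(2.652500) = -0.565682
  f(a) × f(c) ≥ 0, new interval: [2.652500, 2.900000]
Iteration 4:
  c_4 = (2.652500 + 2.900000)/2 = 2.776250
  f(c_4) = f(2.776250) = 0.225368
  f(a) × f(c) < 0, new interval: [2.652500, 2.776250]

After 4 iteration(s), the approximation is c_4 = 2.776250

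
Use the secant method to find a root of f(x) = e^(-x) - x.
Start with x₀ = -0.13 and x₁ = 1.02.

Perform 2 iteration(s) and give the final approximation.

f(x) = e^(-x) - x
x₀ = -0.13, x₁ = 1.02

Secant formula: x_{n+1} = x_n - f(x_n)(x_n - x_{n-1})/(f(x_n) - f(x_{n-1}))

Iteration 1:
  f(-0.130000) = 1.268828
  f(1.020000) = -0.659405
  x_2 = 1.020000 - (-0.659405)×(1.020000 - (-0.130000))/(-0.659405 - 1.268828)
       = 0.626730
Iteration 2:
  f(1.020000) = -0.659405
  f(0.626730) = -0.092394
  x_3 = 0.626730 - (-0.092394)×(0.626730 - 1.020000)/(-0.092394 - (-0.659405))
       = 0.562647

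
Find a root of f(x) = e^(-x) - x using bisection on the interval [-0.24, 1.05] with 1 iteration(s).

f(x) = e^(-x) - x
Initial interval: [-0.24, 1.05]

Iteration 1:
  c_1 = (-0.240000 + 1.050000)/2 = 0.405000
  f(c_1) = f(0.405000) = 0.261977
  f(a) × f(c) ≥ 0, new interval: [0.405000, 1.050000]

After 1 iteration(s), the approximation is c_1 = 0.405000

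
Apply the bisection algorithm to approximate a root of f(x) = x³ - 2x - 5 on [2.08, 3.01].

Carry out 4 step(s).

f(x) = x³ - 2x - 5
Initial interval: [2.08, 3.01]

Iteration 1:
  c_1 = (2.080000 + 3.010000)/2 = 2.545000
  f(c_1) = f(2.545000) = 6.394029
  f(a) × f(c) < 0, new interval: [2.080000, 2.545000]
Iteration 2:
  c_2 = (2.080000 + 2.545000)/2 = 2.312500
  f(c_2) = f(2.312500) = 2.741455
  f(a) × f(c) < 0, new interval: [2.080000, 2.312500]
Iteration 3:
  c_3 = (2.080000 + 2.312500)/2 = 2.196250
  f(c_3) = f(2.196250) = 1.201143
  f(a) × f(c) < 0, new interval: [2.080000, 2.196250]
Iteration 4:
  c_4 = (2.080000 + 2.196250)/2 = 2.138125
  f(c_4) = f(2.138125) = 0.498356
  f(a) × f(c) < 0, new interval: [2.080000, 2.138125]

After 4 iteration(s), the approximation is c_4 = 2.138125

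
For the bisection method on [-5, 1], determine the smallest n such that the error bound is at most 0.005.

We need (b-a)/2^n ≤ 0.005
(1 - (-5))/2^n ≤ 0.005
6/2^n ≤ 0.005
2^n ≥ 1200
n ≥ log₂(1200) = 10.23
n ≥ 11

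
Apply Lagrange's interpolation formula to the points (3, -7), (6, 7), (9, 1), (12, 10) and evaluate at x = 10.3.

Lagrange interpolation formula:
P(x) = Σ yᵢ × Lᵢ(x)
where Lᵢ(x) = Π_{j≠i} (x - xⱼ)/(xᵢ - xⱼ)

L_0(10.3) = (10.3 - 6)/(3 - 6) × (10.3 - 9)/(3 - 9) × (10.3 - 12)/(3 - 12) = 0.058660
L_1(10.3) = (10.3 - 3)/(6 - 3) × (10.3 - 9)/(6 - 9) × (10.3 - 12)/(6 - 12) = -0.298759
L_2(10.3) = (10.3 - 3)/(9 - 3) × (10.3 - 6)/(9 - 6) × (10.3 - 12)/(9 - 12) = 0.988204
L_3(10.3) = (10.3 - 3)/(12 - 3) × (10.3 - 6)/(12 - 6) × (10.3 - 9)/(12 - 9) = 0.251895

P(10.3) = (-7)×L_0(10.3) + 7×L_1(10.3) + 1×L_2(10.3) + 10×L_3(10.3)
P(10.3) = 1.005216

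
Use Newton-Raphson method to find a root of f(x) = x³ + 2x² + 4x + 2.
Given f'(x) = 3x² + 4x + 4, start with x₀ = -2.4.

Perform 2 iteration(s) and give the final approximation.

f(x) = x³ + 2x² + 4x + 2
f'(x) = 3x² + 4x + 4
x₀ = -2.4

Newton-Raphson formula: x_{n+1} = x_n - f(x_n)/f'(x_n)

Iteration 1:
  f(-2.400000) = -9.904000
  f'(-2.400000) = 11.680000
  x_1 = -2.400000 - (-9.904000)/11.680000 = -1.552055
Iteration 2:
  f(-1.552055) = -3.129176
  f'(-1.552055) = 5.018403
  x_2 = -1.552055 - (-3.129176)/5.018403 = -0.928515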